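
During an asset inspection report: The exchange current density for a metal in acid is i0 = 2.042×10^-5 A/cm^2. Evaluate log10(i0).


i0 = 2.042×10^-5 A/cm^2
log10(i0) = -4.69

-4.69


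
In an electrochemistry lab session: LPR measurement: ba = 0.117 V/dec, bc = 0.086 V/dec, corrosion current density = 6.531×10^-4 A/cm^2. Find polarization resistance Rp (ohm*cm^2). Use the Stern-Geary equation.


Apply the Stern-Geary equation: Rp = ba*bc / (2.303*icorr*(ba+bc))
ba*bc = 0.117*0.086 = 0.010062
ba+bc = 0.203; 2.303*icorr*(ba+bc) = 2.303*6.531×10^-4*0.203 = 3.0533013×10^-4
Rp = 0.010062 / 3.0533013×10^-4 = 33.0 ohm*cm^2

33.0 ohm*cm^2


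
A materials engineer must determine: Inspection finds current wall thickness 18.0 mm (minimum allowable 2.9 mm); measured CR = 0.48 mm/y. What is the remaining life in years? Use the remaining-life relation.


Apply the remaining-life relation: RL = (t_current − t_min) / CR
RL = (18.0 − 2.9) / 0.48 = 15.1 / 0.48 = 31.5 years

31.5 years


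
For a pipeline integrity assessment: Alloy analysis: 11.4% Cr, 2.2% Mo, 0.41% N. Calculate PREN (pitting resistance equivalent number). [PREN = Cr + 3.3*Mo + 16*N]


Apply the PREN formula: PREN = Cr + 3.3*Mo + 16*N
PREN = 11.4 + 3.3*2.2 + 16*0.41
PREN = 11.4 + 7.26 + 6.56 = 25.22

25.22


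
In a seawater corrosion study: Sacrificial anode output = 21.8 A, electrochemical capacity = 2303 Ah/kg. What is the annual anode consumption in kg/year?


Annual consumption = current * hours per year / capacity
Rate = 21.8 * 8760 / 2303 = 82.9 kg/year

82.9 kg/year


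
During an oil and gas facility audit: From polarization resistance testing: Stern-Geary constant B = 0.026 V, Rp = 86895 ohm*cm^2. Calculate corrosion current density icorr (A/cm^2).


Apply the Stern-Geary relation: icorr = B / Rp
icorr = 0.026 / 86895 = 2.992×10^-7 A/cm^2

2.992×10^-7 A/cm^2


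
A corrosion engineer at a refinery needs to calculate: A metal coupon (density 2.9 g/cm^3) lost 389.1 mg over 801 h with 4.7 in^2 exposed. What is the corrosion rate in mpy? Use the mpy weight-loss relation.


Apply the mpy weight-loss relation: CR = 534 * W / (D * A * T)
Numerator: 534 * 389.1 = 207779.4
Denominator: 2.9 * 4.7 * 801 = 10917.63
CR = 207779.4 / 10917.63 = 19.032 mpy

19.032 mpy


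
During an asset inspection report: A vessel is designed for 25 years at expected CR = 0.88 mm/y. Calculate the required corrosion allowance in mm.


Corrosion allowance = CR × design life
CA = 0.88 * 25 = 22.0 mm

22.0 mm


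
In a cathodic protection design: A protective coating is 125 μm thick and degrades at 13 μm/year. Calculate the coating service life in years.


Service life = thickness / degradation rate
Life = 125 / 13 = 9.6 years

9.6 years


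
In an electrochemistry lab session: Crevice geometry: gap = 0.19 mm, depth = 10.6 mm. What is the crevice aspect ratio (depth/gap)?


Aspect ratio = depth / gap
Ratio = 10.6 / 0.19 = 55.8

55.8


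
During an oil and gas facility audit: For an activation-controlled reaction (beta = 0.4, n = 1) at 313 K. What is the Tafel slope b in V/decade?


Apply the Tafel slope relation: b = 2.303*R*T/(beta*n*F)
Numerator: 2.303 * 8.314 * 313 = 5993.06
Denominator: 0.4 * 1 * 96485 = 38594.0
b = 5993.06 / 38594.0 = 0.155 V/decade

0.155 V/decade


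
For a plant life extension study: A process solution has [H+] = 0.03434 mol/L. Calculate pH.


pH = −log10[H+]
pH = −log10(0.03434) = 1.46

1.46


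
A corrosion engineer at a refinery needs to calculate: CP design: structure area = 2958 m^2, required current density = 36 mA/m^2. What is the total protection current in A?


I = area * current density, then convert mA → A (÷1000)
I = 2958 * 36 / 1000 = 106.49 A

106.49 A


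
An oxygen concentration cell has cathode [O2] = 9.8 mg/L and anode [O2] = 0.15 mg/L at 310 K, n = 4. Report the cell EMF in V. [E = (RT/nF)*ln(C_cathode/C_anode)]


Apply the Nernst concentration-cell relation: E = (RT/nF)*ln(C_cathode/C_anode)
RT/nF = 8.314*310/(4*96485) = 0.00667808 V
ln(9.8/0.15) = 4.1795
E = 0.00667808 * 4.1795 = 0.02791 V

0.02791 V


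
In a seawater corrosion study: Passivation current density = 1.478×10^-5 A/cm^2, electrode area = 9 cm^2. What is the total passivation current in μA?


I = i_pass * A, then convert A → μA (×10^6)
I = 1.478×10^-5 * 9 * 10^6 = 133.02 μA

133.02 μA


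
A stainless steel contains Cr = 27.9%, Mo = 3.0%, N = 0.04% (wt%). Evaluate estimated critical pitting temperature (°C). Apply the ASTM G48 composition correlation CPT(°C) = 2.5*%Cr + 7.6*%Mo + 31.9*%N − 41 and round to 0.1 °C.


Apply the ASTM G48 empirical CPT estimate: CPT(°C) = 2.5*%Cr + 7.6*%Mo + 31.9*%N − 41
2.5*27.9 = 69.75; 7.6*3.0 = 22.8; 31.9*0.04 = 1.276
CPT = 69.75 + 22.8 + 1.276 − 41 = 52.826 °C
Rounded to 0.1 °C: CPT ≈ 52.8 °C

52.8 °C


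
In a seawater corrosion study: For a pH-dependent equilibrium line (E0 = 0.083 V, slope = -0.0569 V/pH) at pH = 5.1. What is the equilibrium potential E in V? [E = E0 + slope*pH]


Apply the Pourbaix line equation: E = E0 + slope*pH
E = 0.083 + (-0.0569)*5.1 = 0.083 + (-0.29019) = -0.20719 V
Rounded to 4 decimal places: E = -0.2072 V

-0.2072 V


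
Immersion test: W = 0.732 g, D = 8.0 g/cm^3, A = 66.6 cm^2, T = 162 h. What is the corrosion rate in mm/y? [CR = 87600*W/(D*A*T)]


Apply the mm/y weight-loss relation: CR = 87600 * W / (D * A * T)
Numerator: 87600 * 0.732 = 64123.2
Denominator: 8.0 * 66.6 * 162 = 86313.6
CR = 64123.2 / 86313.6 = 0.74291 mm/y

0.74291 mm/y


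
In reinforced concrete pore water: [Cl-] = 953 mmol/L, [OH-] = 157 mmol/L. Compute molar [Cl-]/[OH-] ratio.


Threshold parameter = [Cl-] / [OH-] (molar basis; both in mmol/L, so units cancel)
Ratio = 953 / 157 = 6.07

6.07


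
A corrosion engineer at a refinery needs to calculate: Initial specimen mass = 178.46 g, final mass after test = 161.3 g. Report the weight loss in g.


Weight loss = initial − final
WL = 178.46 − 161.3 = 17.16 g

17.16 g


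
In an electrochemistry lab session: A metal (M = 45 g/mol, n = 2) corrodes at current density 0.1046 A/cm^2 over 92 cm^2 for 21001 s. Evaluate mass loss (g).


Apply Faraday's law: m = i*A*t*M / (n*F)
Total charge passed Q = i*A*t = 0.1046*92*21001 = 202096.8232 C
m = Q*M/(n*F) = 202096.8232*45/(2*96485) = 47.128 g

47.128 g


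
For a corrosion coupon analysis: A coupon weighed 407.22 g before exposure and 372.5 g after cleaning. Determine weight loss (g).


Weight loss = initial − final
WL = 407.22 − 372.5 = 34.72 g

34.72 g


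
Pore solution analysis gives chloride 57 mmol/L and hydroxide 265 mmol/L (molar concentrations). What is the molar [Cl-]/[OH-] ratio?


Threshold parameter = [Cl-] / [OH-] (molar basis; both in mmol/L, so units cancel)
Ratio = 57 / 265 = 0.22

0.22


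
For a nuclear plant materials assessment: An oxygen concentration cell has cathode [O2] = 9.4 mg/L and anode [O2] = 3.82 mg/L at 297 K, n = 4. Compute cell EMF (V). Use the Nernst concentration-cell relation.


Apply the Nernst concentration-cell relation: E = (RT/nF)*ln(C_cathode/C_anode)
RT/nF = 8.314*297/(4*96485) = 0.00639804 V
ln(9.4/3.82) = 0.90046
E = 0.00639804 * 0.90046 = 0.00576 V

0.00576 V


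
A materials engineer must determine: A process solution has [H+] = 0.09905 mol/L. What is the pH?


pH = −log10[H+]
pH = −log10(0.09905) = 1.0

1.0


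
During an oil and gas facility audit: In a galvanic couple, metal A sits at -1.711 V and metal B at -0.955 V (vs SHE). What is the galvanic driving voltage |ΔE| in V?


Driving voltage is the absolute potential difference.
|ΔE| = |-1.711 − (-0.955)| = 0.756 V

0.756 V


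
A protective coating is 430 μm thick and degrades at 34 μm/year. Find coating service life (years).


Service life = thickness / degradation rate
Life = 430 / 34 = 12.6 years

12.6 years


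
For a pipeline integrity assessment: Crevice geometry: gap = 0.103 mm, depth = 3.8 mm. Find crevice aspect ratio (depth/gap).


Aspect ratio = depth / gap
Ratio = 3.8 / 0.103 = 36.9

36.9


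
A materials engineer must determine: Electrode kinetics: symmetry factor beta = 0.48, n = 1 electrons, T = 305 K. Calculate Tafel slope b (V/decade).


Apply the Tafel slope relation: b = 2.303*R*T/(beta*n*F)
Numerator: 2.303 * 8.314 * 305 = 5839.88
Denominator: 0.48 * 1 * 96485 = 46312.8
b = 5839.88 / 46312.8 = 0.1261 V/decade

0.1261 V/decade


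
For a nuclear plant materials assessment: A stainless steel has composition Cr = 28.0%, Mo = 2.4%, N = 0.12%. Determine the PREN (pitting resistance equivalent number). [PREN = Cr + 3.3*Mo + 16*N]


Apply the PREN formula: PREN = Cr + 3.3*Mo + 16*N
PREN = 28.0 + 3.3*2.4 + 16*0.12
PREN = 28.0 + 7.92 + 1.92 = 37.84

37.84


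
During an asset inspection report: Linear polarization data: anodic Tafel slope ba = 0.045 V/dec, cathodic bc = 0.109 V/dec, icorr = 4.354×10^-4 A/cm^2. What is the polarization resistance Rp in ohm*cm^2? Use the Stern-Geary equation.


Apply the Stern-Geary equation: Rp = ba*bc / (2.303*icorr*(ba+bc))
ba*bc = 0.045*0.109 = 0.004905
ba+bc = 0.154; 2.303*icorr*(ba+bc) = 2.303*4.354×10^-4*0.154 = 1.5441983×10^-4
Rp = 0.004905 / 1.5441983×10^-4 = 31.76 ohm*cm^2

31.76 ohm*cm^2


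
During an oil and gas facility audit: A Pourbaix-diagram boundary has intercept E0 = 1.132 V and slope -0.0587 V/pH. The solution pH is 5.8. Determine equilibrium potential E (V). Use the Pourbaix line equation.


Apply the Pourbaix line equation: E = E0 + slope*pH
E = 1.132 + (-0.0587)*5.8 = 1.132 + (-0.34046) = 0.79154 V
Rounded to 3 decimal places: E = 0.792 V

0.792 V


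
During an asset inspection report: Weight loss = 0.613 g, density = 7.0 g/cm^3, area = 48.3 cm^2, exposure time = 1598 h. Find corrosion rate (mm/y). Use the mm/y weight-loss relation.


Apply the mm/y weight-loss relation: CR = 87600 * W / (D * A * T)
Numerator: 87600 * 0.613 = 53698.8
Denominator: 7.0 * 48.3 * 1598 = 540283.8
CR = 53698.8 / 540283.8 = 0.09939 mm/y

0.09939 mm/y


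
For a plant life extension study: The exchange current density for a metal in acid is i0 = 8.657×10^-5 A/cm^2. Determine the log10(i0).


i0 = 8.657×10^-5 A/cm^2
log10(i0) = -4.063

-4.063


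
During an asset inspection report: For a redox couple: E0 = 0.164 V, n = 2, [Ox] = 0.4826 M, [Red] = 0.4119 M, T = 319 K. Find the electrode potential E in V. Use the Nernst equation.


Apply the Nernst equation: E = E0 + (RT/nF)*ln([Ox]/[Red])
Step 1: RT/nF = 8.314*319/(2*96485) = 0.01374393 V
Step 2: [Ox]/[Red] = 0.4826/0.4119 = 1.171644
Step 3: ln(1.171644) = 0.158408
Step 4: correction = 0.01374393 * 0.158408 = 0.002 V
E = 0.164 + 0.002 = 0.166 V

0.166 V


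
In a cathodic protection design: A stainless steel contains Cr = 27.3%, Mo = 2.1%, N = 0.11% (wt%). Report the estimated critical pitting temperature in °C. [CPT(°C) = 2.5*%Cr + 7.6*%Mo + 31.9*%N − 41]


Apply the ASTM G48 empirical CPT estimate: CPT(°C) = 2.5*%Cr + 7.6*%Mo + 31.9*%N − 41
2.5*27.3 = 68.25; 7.6*2.1 = 15.96; 31.9*0.11 = 3.509
CPT = 68.25 + 15.96 + 3.509 − 41 = 46.719 °C
Rounded to 0.1 °C: CPT ≈ 46.7 °C

46.7 °C


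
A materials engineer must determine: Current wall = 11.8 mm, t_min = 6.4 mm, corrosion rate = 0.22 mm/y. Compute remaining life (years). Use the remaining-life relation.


Apply the remaining-life relation: RL = (t_current − t_min) / CR
RL = (11.8 − 6.4) / 0.22 = 5.4 / 0.22 = 24.5 years

24.5 years


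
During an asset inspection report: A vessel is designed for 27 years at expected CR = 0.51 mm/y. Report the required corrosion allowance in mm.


Corrosion allowance = CR × design life
CA = 0.51 * 27 = 13.77 mm

13.77 mm


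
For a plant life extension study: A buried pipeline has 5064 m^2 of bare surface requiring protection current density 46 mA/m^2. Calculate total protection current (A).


I = area * current density, then convert mA → A (÷1000)
I = 5064 * 46 / 1000 = 232.94 A

232.94 A


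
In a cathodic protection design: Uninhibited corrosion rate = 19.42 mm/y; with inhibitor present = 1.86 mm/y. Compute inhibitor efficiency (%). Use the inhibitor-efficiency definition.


Apply the inhibitor-efficiency definition: IE = (CR_blank − CR_inh)/CR_blank × 100
IE = (19.42 − 1.86) / 19.42 × 100
IE = 17.56 / 19.42 × 100 = 90.4 %

90.4 %


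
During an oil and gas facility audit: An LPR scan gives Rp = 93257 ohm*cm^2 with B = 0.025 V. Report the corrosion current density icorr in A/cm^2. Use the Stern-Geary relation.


Apply the Stern-Geary relation: icorr = B / Rp
icorr = 0.025 / 93257 = 2.681×10^-7 A/cm^2

2.681×10^-7 A/cm^2


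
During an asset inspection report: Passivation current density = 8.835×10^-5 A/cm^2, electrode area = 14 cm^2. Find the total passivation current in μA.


I = i_pass * A, then convert A → μA (×10^6)
I = 8.835×10^-5 * 14 * 10^6 = 1236.9 μA

1236.9 μA


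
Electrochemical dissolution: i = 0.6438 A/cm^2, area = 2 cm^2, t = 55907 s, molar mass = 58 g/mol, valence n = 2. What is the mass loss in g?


Apply Faraday's law: m = i*A*t*M / (n*F)
Total charge passed Q = i*A*t = 0.6438*2*55907 = 71985.8532 C
m = Q*M/(n*F) = 71985.8532*58/(2*96485) = 21.6364 g

21.6364 g


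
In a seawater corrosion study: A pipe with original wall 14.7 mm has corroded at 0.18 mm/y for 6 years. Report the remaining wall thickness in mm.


Remaining wall = original − CR × time
t = 14.7 − 0.18*6 = 14.7 − 1.08 = 13.62 mm

13.62 mm


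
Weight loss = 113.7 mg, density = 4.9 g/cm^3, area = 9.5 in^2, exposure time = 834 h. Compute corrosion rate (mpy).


Apply the mpy weight-loss relation: CR = 534 * W / (D * A * T)
Numerator: 534 * 113.7 = 60715.8
Denominator: 4.9 * 9.5 * 834 = 38822.7
CR = 60715.8 / 38822.7 = 1.56393 mpy

1.56393 mpy


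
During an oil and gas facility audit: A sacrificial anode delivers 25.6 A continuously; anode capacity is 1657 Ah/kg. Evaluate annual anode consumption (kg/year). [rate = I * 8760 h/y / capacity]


Annual consumption = current * hours per year / capacity
Rate = 25.6 * 8760 / 1657 = 135.3 kg/year

135.3 kg/year


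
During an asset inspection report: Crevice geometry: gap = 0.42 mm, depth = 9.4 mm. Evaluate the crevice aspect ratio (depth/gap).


Aspect ratio = depth / gap
Ratio = 9.4 / 0.42 = 22.4

22.4


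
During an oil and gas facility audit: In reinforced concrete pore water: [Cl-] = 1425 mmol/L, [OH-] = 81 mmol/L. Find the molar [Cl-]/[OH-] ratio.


Threshold parameter = [Cl-] / [OH-] (molar basis; both in mmol/L, so units cancel)
Ratio = 1425 / 81 = 17.59

17.59


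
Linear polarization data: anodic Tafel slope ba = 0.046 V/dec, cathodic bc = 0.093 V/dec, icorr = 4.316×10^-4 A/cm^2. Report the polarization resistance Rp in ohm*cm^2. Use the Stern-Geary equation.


Apply the Stern-Geary equation: Rp = ba*bc / (2.303*icorr*(ba+bc))
ba*bc = 0.046*0.093 = 0.004278
ba+bc = 0.139; 2.303*icorr*(ba+bc) = 2.303*4.316×10^-4*0.139 = 1.381625×10^-4
Rp = 0.004278 / 1.381625×10^-4 = 30.96 ohm*cm^2

30.96 ohm*cm^2


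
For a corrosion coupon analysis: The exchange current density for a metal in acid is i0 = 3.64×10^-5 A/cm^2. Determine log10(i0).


i0 = 3.64×10^-5 A/cm^2
log10(i0) = -4.439

-4.439


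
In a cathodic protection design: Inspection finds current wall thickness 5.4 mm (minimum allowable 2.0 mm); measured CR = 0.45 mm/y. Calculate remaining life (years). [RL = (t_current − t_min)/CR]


Apply the remaining-life relation: RL = (t_current − t_min) / CR
RL = (5.4 − 2.0) / 0.45 = 3.4 / 0.45 = 7.6 years

7.6 years


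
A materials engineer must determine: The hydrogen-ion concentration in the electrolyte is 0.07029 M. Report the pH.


pH = −log10[H+]
pH = −log10(0.07029) = 1.15

1.15


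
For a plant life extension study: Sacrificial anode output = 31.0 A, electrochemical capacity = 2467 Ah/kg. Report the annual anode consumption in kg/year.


Annual consumption = current * hours per year / capacity
Rate = 31.0 * 8760 / 2467 = 110.1 kg/year

110.1 kg/year


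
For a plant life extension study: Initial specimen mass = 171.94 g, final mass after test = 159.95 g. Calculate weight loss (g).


Weight loss = initial − final
WL = 171.94 − 159.95 = 11.99 g

11.99 g


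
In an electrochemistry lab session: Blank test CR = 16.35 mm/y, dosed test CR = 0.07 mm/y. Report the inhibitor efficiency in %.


Apply the inhibitor-efficiency definition: IE = (CR_blank − CR_inh)/CR_blank × 100
IE = (16.35 − 0.07) / 16.35 × 100
IE = 16.28 / 16.35 × 100 = 99.6 %

99.6 %


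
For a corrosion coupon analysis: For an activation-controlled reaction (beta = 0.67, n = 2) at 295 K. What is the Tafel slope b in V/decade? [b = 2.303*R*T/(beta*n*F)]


Apply the Tafel slope relation: b = 2.303*R*T/(beta*n*F)
Numerator: 2.303 * 8.314 * 295 = 5648.41
Denominator: 0.67 * 2 * 96485 = 129289.9
b = 5648.41 / 129289.9 = 0.0437 V/decade

0.0437 V/decade


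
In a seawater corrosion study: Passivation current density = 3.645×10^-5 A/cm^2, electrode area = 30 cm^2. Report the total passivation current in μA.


I = i_pass * A, then convert A → μA (×10^6)
I = 3.645×10^-5 * 30 * 10^6 = 1093.5 μA

1093.5 μA


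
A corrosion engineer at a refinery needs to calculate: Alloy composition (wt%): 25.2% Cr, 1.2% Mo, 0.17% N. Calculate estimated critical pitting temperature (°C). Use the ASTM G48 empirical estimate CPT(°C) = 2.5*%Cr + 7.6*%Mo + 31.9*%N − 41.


Apply the ASTM G48 empirical CPT estimate: CPT(°C) = 2.5*%Cr + 7.6*%Mo + 31.9*%N − 41
2.5*25.2 = 63; 7.6*1.2 = 9.12; 31.9*0.17 = 5.423
CPT = 63 + 9.12 + 5.423 − 41 = 36.543 °C
Rounded to 0.1 °C: CPT ≈ 36.5 °C

36.5 °C


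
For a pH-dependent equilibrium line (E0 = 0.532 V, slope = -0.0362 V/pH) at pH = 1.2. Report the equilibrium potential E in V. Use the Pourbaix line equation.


Apply the Pourbaix line equation: E = E0 + slope*pH
E = 0.532 + (-0.0362)*1.2 = 0.532 + (-0.04344) = 0.48856 V
Rounded to 3 decimal places: E = 0.489 V

0.489 V


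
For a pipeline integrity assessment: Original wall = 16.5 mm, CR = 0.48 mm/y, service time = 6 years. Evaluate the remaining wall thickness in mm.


Remaining wall = original − CR × time
t = 16.5 − 0.48*6 = 16.5 − 2.88 = 13.62 mm

13.62 mm


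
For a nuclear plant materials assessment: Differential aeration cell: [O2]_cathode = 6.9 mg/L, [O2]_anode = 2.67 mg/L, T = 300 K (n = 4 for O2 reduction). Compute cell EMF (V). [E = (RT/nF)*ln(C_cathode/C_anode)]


Apply the Nernst concentration-cell relation: E = (RT/nF)*ln(C_cathode/C_anode)
RT/nF = 8.314*300/(4*96485) = 0.00646266 V
ln(6.9/2.67) = 0.94944
E = 0.00646266 * 0.94944 = 0.00614 V

0.00614 V


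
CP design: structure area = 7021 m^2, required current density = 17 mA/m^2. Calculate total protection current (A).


I = area * current density, then convert mA → A (÷1000)
I = 7021 * 17 / 1000 = 119.36 A

119.36 A


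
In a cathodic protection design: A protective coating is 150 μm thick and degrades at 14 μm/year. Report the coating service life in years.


Service life = thickness / degradation rate
Life = 150 / 14 = 10.7 years

10.7 years


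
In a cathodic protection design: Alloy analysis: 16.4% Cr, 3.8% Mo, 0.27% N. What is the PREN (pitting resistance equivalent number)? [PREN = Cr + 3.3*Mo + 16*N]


Apply the PREN formula: PREN = Cr + 3.3*Mo + 16*N
PREN = 16.4 + 3.3*3.8 + 16*0.27
PREN = 16.4 + 12.54 + 4.32 = 33.26

33.26


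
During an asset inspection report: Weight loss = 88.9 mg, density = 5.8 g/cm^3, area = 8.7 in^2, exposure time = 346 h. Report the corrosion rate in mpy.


Apply the mpy weight-loss relation: CR = 534 * W / (D * A * T)
Numerator: 534 * 88.9 = 47472.6
Denominator: 5.8 * 8.7 * 346 = 17459.16
CR = 47472.6 / 17459.16 = 2.719 mpy

2.719 mpy


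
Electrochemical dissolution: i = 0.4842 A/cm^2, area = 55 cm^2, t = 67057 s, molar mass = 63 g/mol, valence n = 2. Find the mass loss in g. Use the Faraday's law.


Apply Faraday's law: m = i*A*t*M / (n*F)
Total charge passed Q = i*A*t = 0.4842*55*67057 = 1785794.967 C
m = Q*M/(n*F) = 1785794.967*63/(2*96485) = 583.0185 g

583.0185 g


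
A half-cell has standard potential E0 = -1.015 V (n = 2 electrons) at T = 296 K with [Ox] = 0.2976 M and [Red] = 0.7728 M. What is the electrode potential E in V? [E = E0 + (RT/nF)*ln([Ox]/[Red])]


Apply the Nernst equation: E = E0 + (RT/nF)*ln([Ox]/[Red])
Step 1: RT/nF = 8.314*296/(2*96485) = 0.01275299 V
Step 2: [Ox]/[Red] = 0.2976/0.7728 = 0.385093
Step 3: ln(0.385093) = -0.95427
Step 4: correction = 0.01275299 * -0.95427 = -0.0122 V
E = -1.015 + -0.0122 = -1.0272 V

-1.0272 V


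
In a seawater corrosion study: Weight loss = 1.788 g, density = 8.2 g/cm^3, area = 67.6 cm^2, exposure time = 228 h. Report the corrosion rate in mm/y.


Apply the mm/y weight-loss relation: CR = 87600 * W / (D * A * T)
Numerator: 87600 * 1.788 = 156628.8
Denominator: 8.2 * 67.6 * 228 = 126384.96
CR = 156628.8 / 126384.96 = 1.2393 mm/y

1.2393 mm/y


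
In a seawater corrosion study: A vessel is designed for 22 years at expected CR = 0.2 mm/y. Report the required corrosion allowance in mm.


Corrosion allowance = CR × design life
CA = 0.2 * 22 = 4.4 mm

4.4 mm


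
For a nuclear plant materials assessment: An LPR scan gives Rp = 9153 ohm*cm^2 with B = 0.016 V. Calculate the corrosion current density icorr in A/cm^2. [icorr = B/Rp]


Apply the Stern-Geary relation: icorr = B / Rp
icorr = 0.016 / 9153 = 1.748×10^-6 A/cm^2

1.748×10^-6 A/cm^2


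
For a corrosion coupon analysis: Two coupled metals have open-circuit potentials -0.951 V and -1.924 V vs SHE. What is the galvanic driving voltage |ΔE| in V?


Driving voltage is the absolute potential difference.
|ΔE| = |-0.951 − (-1.924)| = 0.973 V

0.973 V


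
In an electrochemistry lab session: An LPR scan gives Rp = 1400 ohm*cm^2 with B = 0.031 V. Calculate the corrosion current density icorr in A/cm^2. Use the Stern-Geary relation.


Apply the Stern-Geary relation: icorr = B / Rp
icorr = 0.031 / 1400 = 2.214×10^-5 A/cm^2

2.214×10^-5 A/cm^2


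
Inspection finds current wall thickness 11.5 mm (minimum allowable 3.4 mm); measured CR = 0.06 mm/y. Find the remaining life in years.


Apply the remaining-life relation: RL = (t_current − t_min) / CR
RL = (11.5 − 3.4) / 0.06 = 8.1 / 0.06 = 135.0 years

135.0 years


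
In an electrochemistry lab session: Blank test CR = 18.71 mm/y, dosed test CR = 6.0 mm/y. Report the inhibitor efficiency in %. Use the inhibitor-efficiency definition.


Apply the inhibitor-efficiency definition: IE = (CR_blank − CR_inh)/CR_blank × 100
IE = (18.71 − 6.0) / 18.71 × 100
IE = 12.71 / 18.71 × 100 = 67.9 %

67.9 %


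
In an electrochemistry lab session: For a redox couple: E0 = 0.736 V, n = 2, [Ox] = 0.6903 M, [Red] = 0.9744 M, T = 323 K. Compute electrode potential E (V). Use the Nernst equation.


Apply the Nernst equation: E = E0 + (RT/nF)*ln([Ox]/[Red])
Step 1: RT/nF = 8.314*323/(2*96485) = 0.01391627 V
Step 2: [Ox]/[Red] = 0.6903/0.9744 = 0.708436
Step 3: ln(0.708436) = -0.344696
Step 4: correction = 0.01391627 * -0.344696 = -0.0048 V
E = 0.736 + -0.0048 = 0.7312 V

0.7312 V


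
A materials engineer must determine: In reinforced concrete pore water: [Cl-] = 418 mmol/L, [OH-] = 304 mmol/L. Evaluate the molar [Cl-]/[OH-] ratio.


Threshold parameter = [Cl-] / [OH-] (molar basis; both in mmol/L, so units cancel)
Ratio = 418 / 304 = 1.38

1.38


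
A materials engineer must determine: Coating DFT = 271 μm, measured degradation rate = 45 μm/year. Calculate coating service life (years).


Service life = thickness / degradation rate
Life = 271 / 45 = 6.0 years

6.0 years


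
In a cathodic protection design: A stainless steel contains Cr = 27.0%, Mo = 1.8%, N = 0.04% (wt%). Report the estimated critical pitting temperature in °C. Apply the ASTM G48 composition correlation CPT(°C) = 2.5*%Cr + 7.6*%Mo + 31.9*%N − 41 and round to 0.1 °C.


Apply the ASTM G48 empirical CPT estimate: CPT(°C) = 2.5*%Cr + 7.6*%Mo + 31.9*%N − 41
2.5*27.0 = 67.5; 7.6*1.8 = 13.68; 31.9*0.04 = 1.276
CPT = 67.5 + 13.68 + 1.276 − 41 = 41.456 °C
Rounded to 0.1 °C: CPT ≈ 41.5 °C

41.5 °C


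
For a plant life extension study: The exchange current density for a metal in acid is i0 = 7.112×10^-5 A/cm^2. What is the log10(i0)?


i0 = 7.112×10^-5 A/cm^2
log10(i0) = -4.148

-4.148


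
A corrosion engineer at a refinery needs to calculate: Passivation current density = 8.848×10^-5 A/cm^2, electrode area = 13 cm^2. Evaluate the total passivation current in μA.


I = i_pass * A, then convert A → μA (×10^6)
I = 8.848×10^-5 * 13 * 10^6 = 1150.24 μA

1150.24 μA


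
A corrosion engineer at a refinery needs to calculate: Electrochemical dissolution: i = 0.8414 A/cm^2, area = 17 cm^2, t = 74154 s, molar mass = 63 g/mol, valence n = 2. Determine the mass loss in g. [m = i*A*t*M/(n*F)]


Apply Faraday's law: m = i*A*t*M / (n*F)
Total charge passed Q = i*A*t = 0.8414*17*74154 = 1060683.9852 C
m = Q*M/(n*F) = 1060683.9852*63/(2*96485) = 346.287 g

346.287 g


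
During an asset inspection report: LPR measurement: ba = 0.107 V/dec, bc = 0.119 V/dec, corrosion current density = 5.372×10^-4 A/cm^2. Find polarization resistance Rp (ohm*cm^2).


Apply the Stern-Geary equation: Rp = ba*bc / (2.303*icorr*(ba+bc))
ba*bc = 0.107*0.119 = 0.012733
ba+bc = 0.226; 2.303*icorr*(ba+bc) = 2.303*5.372×10^-4*0.226 = 2.7960078×10^-4
Rp = 0.012733 / 2.7960078×10^-4 = 45.5 ohm*cm^2

45.5 ohm*cm^2


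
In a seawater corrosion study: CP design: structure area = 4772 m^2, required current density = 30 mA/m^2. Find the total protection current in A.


I = area * current density, then convert mA → A (÷1000)
I = 4772 * 30 / 1000 = 143.16 A

143.16 A


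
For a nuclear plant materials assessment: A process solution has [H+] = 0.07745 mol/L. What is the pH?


pH = −log10[H+]
pH = −log10(0.07745) = 1.11

1.11


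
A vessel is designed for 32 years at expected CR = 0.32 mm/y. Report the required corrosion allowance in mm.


Corrosion allowance = CR × design life
CA = 0.32 * 32 = 10.24 mm

10.24 mm


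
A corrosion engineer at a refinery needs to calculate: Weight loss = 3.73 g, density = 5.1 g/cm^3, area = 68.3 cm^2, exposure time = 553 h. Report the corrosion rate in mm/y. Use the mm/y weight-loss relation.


Apply the mm/y weight-loss relation: CR = 87600 * W / (D * A * T)
Numerator: 87600 * 3.73 = 326748.0
Denominator: 5.1 * 68.3 * 553 = 192626.49
CR = 326748.0 / 192626.49 = 1.69628 mm/y

1.69628 mm/y


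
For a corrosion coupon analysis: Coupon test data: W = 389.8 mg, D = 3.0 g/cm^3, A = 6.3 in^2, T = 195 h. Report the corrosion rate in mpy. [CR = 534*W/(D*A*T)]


Apply the mpy weight-loss relation: CR = 534 * W / (D * A * T)
Numerator: 534 * 389.8 = 208153.2
Denominator: 3.0 * 6.3 * 195 = 3685.5
CR = 208153.2 / 3685.5 = 56.479 mpy

56.479 mpy


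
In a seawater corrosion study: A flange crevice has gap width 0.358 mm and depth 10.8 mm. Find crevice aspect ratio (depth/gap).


Aspect ratio = depth / gap
Ratio = 10.8 / 0.358 = 30.2

30.2


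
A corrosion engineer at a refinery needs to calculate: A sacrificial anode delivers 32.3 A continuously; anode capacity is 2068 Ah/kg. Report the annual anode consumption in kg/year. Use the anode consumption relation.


Annual consumption = current * hours per year / capacity
Rate = 32.3 * 8760 / 2068 = 136.8 kg/year

136.8 kg/year


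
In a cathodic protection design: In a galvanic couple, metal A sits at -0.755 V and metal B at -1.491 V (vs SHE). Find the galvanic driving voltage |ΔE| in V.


Driving voltage is the absolute potential difference.
|ΔE| = |-0.755 − (-1.491)| = 0.736 V

0.736 V


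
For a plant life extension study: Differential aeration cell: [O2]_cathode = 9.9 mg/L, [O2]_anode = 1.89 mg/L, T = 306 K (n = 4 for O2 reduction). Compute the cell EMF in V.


Apply the Nernst concentration-cell relation: E = (RT/nF)*ln(C_cathode/C_anode)
RT/nF = 8.314*306/(4*96485) = 0.00659192 V
ln(9.9/1.89) = 1.65596
E = 0.00659192 * 1.65596 = 0.01092 V

0.01092 V


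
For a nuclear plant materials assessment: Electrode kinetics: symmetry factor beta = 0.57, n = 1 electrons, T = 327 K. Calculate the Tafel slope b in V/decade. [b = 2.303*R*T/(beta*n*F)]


Apply the Tafel slope relation: b = 2.303*R*T/(beta*n*F)
Numerator: 2.303 * 8.314 * 327 = 6261.12
Denominator: 0.57 * 1 * 96485 = 54996.45
b = 6261.12 / 54996.45 = 0.114 V/decade

0.114 V/decade


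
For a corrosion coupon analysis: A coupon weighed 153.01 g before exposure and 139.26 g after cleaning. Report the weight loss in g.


Weight loss = initial − final
WL = 153.01 − 139.26 = 13.75 g

13.75 g


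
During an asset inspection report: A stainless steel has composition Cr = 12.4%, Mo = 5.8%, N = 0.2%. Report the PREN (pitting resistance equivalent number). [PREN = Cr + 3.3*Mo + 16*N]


Apply the PREN formula: PREN = Cr + 3.3*Mo + 16*N
PREN = 12.4 + 3.3*5.8 + 16*0.2
PREN = 12.4 + 19.14 + 3.2 = 34.74

34.74


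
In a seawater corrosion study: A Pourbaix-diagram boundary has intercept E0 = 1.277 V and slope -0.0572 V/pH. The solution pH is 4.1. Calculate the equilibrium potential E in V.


Apply the Pourbaix line equation: E = E0 + slope*pH
E = 1.277 + (-0.0572)*4.1 = 1.277 + (-0.23452) = 1.04248 V
Rounded to 4 decimal places: E = 1.0425 V

1.0425 V


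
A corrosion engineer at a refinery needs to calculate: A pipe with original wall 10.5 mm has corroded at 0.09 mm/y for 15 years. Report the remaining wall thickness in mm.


Remaining wall = original − CR × time
t = 10.5 − 0.09*15 = 10.5 − 1.35 = 9.15 mm

9.15 mm


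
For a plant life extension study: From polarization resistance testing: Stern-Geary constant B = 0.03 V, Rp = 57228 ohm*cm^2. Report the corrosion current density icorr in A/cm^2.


Apply the Stern-Geary relation: icorr = B / Rp
icorr = 0.03 / 57228 = 5.242×10^-7 A/cm^2

5.242×10^-7 A/cm^2


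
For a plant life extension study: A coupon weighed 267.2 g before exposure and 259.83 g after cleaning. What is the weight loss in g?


Weight loss = initial − final
WL = 267.2 − 259.83 = 7.37 g

7.37 g


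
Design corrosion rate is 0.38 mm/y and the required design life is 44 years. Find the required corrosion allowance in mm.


Corrosion allowance = CR × design life
CA = 0.38 * 44 = 16.72 mm

16.72 mm


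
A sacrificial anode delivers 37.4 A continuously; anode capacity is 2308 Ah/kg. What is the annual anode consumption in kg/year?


Annual consumption = current * hours per year / capacity
Rate = 37.4 * 8760 / 2308 = 142.0 kg/year

142.0 kg/year


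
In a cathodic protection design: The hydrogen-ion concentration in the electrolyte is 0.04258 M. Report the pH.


pH = −log10[H+]
pH = −log10(0.04258) = 1.37

1.37


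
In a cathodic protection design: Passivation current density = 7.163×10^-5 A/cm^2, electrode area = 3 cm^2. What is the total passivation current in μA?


I = i_pass * A, then convert A → μA (×10^6)
I = 7.163×10^-5 * 3 * 10^6 = 214.89 μA

214.89 μA


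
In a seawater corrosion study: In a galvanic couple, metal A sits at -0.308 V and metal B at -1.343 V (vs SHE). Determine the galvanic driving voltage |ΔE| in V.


Driving voltage is the absolute potential difference.
|ΔE| = |-0.308 − (-1.343)| = 1.035 V

1.035 V


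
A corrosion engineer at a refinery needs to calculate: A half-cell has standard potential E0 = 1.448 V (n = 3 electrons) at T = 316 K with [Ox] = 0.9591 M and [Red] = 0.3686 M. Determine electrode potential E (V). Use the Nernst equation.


Apply the Nernst equation: E = E0 + (RT/nF)*ln([Ox]/[Red])
Step 1: RT/nF = 8.314*316/(3*96485) = 0.00907645 V
Step 2: [Ox]/[Red] = 0.9591/0.3686 = 2.602008
Step 3: ln(2.602008) = 0.956283
Step 4: correction = 0.00907645 * 0.956283 = 0.009 V
E = 1.448 + 0.009 = 1.457 V

1.457 V


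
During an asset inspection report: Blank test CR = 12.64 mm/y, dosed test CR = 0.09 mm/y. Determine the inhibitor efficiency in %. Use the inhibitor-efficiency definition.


Apply the inhibitor-efficiency definition: IE = (CR_blank − CR_inh)/CR_blank × 100
IE = (12.64 − 0.09) / 12.64 × 100
IE = 12.55 / 12.64 × 100 = 99.3 %

99.3 %


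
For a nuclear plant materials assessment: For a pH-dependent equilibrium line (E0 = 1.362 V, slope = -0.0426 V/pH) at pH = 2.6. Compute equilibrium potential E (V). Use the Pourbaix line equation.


Apply the Pourbaix line equation: E = E0 + slope*pH
E = 1.362 + (-0.0426)*2.6 = 1.362 + (-0.11076) = 1.25124 V
Rounded to 3 decimal places: E = 1.251 V

1.251 V


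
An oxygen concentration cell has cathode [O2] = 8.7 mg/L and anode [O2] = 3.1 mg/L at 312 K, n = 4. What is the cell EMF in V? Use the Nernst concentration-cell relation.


Apply the Nernst concentration-cell relation: E = (RT/nF)*ln(C_cathode/C_anode)
RT/nF = 8.314*312/(4*96485) = 0.00672117 V
ln(8.7/3.1) = 1.03192
E = 0.00672117 * 1.03192 = 0.00694 V

0.00694 V


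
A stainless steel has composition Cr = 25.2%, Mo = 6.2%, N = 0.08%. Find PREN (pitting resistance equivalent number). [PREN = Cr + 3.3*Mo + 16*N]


Apply the PREN formula: PREN = Cr + 3.3*Mo + 16*N
PREN = 25.2 + 3.3*6.2 + 16*0.08
PREN = 25.2 + 20.46 + 1.28 = 46.94

46.94


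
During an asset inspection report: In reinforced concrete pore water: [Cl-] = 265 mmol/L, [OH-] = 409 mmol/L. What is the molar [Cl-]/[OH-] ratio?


Threshold parameter = [Cl-] / [OH-] (molar basis; both in mmol/L, so units cancel)
Ratio = 265 / 409 = 0.65

0.65


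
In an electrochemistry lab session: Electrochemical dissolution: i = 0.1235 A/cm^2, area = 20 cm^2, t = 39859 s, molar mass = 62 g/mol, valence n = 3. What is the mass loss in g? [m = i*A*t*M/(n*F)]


Apply Faraday's law: m = i*A*t*M / (n*F)
Total charge passed Q = i*A*t = 0.1235*20*39859 = 98451.73 C
m = Q*M/(n*F) = 98451.73*62/(3*96485) = 21.088 g

21.088 g


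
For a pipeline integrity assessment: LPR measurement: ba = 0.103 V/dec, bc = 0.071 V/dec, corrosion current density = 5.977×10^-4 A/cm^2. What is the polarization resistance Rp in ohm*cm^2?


Apply the Stern-Geary equation: Rp = ba*bc / (2.303*icorr*(ba+bc))
ba*bc = 0.103*0.071 = 0.007313
ba+bc = 0.174; 2.303*icorr*(ba+bc) = 2.303*5.977×10^-4*0.174 = 2.3951154×10^-4
Rp = 0.007313 / 2.3951154×10^-4 = 30.53 ohm*cm^2

30.53 ohm*cm^2


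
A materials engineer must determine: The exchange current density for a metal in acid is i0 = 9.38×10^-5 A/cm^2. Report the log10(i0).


i0 = 9.38×10^-5 A/cm^2
log10(i0) = -4.028

-4.028


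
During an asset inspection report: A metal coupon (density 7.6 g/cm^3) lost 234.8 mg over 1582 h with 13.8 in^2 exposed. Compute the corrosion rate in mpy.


Apply the mpy weight-loss relation: CR = 534 * W / (D * A * T)
Numerator: 534 * 234.8 = 125383.2
Denominator: 7.6 * 13.8 * 1582 = 165920.16
CR = 125383.2 / 165920.16 = 0.7557 mpy

0.7557 mpy


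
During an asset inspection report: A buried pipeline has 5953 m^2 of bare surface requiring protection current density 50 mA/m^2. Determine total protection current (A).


I = area * current density, then convert mA → A (÷1000)
I = 5953 * 50 / 1000 = 297.65 A

297.65 A


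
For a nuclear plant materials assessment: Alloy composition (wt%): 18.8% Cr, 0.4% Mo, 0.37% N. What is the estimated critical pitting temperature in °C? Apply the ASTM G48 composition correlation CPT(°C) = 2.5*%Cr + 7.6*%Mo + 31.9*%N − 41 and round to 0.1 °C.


Apply the ASTM G48 empirical CPT estimate: CPT(°C) = 2.5*%Cr + 7.6*%Mo + 31.9*%N − 41
2.5*18.8 = 47; 7.6*0.4 = 3.04; 31.9*0.37 = 11.803
CPT = 47 + 3.04 + 11.803 − 41 = 20.843 °C
Rounded to 0.1 °C: CPT ≈ 20.8 °C

20.8 °C


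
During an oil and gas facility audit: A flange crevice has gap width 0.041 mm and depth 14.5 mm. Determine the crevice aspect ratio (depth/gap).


Aspect ratio = depth / gap
Ratio = 14.5 / 0.041 = 353.7

353.7


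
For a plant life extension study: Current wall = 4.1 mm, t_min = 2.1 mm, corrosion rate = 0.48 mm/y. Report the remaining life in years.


Apply the remaining-life relation: RL = (t_current − t_min) / CR
RL = (4.1 − 2.1) / 0.48 = 2.0 / 0.48 = 4.2 years

4.2 years


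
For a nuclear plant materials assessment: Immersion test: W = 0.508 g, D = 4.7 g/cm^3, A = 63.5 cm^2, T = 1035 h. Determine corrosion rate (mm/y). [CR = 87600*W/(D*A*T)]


Apply the mm/y weight-loss relation: CR = 87600 * W / (D * A * T)
Numerator: 87600 * 0.508 = 44500.8
Denominator: 4.7 * 63.5 * 1035 = 308895.75
CR = 44500.8 / 308895.75 = 0.1441 mm/y

0.1441 mm/y


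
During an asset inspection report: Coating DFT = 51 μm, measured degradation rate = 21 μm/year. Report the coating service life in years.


Service life = thickness / degradation rate
Life = 51 / 21 = 2.4 years

2.4 years


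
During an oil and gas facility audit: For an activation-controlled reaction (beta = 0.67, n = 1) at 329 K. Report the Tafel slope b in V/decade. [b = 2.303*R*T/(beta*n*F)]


Apply the Tafel slope relation: b = 2.303*R*T/(beta*n*F)
Numerator: 2.303 * 8.314 * 329 = 6299.41
Denominator: 0.67 * 1 * 96485 = 64644.95
b = 6299.41 / 64644.95 = 0.0974 V/decade

0.0974 V/decade


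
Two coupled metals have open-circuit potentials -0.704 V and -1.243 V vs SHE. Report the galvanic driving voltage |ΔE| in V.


Driving voltage is the absolute potential difference.
|ΔE| = |-0.704 − (-1.243)| = 0.539 V

0.539 V


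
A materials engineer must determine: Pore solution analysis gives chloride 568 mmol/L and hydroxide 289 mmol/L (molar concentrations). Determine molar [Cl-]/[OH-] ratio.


Threshold parameter = [Cl-] / [OH-] (molar basis; both in mmol/L, so units cancel)
Ratio = 568 / 289 = 1.97

1.97


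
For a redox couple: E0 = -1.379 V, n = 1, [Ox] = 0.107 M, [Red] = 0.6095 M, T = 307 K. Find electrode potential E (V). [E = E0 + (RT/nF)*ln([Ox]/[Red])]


Apply the Nernst equation: E = E0 + (RT/nF)*ln([Ox]/[Red])
Step 1: RT/nF = 8.314*307/(1*96485) = 0.02645383 V
Step 2: [Ox]/[Red] = 0.107/0.6095 = 0.175554
Step 3: ln(0.175554) = -1.739809
Step 4: correction = 0.02645383 * -1.739809 = -0.046 V
E = -1.379 + -0.046 = -1.425 V

-1.425 V


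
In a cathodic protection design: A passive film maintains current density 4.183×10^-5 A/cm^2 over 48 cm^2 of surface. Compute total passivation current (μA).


I = i_pass * A, then convert A → μA (×10^6)
I = 4.183×10^-5 * 48 * 10^6 = 2007.84 μA

2007.84 μA


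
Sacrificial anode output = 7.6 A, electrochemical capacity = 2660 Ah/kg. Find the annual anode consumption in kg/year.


Annual consumption = current * hours per year / capacity
Rate = 7.6 * 8760 / 2660 = 25.0 kg/year

25.0 kg/year


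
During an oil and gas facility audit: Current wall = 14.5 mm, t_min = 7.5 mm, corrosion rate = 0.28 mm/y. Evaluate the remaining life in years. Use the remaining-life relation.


Apply the remaining-life relation: RL = (t_current − t_min) / CR
RL = (14.5 − 7.5) / 0.28 = 7.0 / 0.28 = 25.0 years

25.0 years


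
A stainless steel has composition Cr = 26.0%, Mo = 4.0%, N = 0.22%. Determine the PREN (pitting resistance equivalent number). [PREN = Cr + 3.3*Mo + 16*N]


Apply the PREN formula: PREN = Cr + 3.3*Mo + 16*N
PREN = 26.0 + 3.3*4.0 + 16*0.22
PREN = 26.0 + 13.2 + 3.52 = 42.72

42.72


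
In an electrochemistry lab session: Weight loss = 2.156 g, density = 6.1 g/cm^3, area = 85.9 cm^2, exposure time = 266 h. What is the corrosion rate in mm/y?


Apply the mm/y weight-loss relation: CR = 87600 * W / (D * A * T)
Numerator: 87600 * 2.156 = 188865.6
Denominator: 6.1 * 85.9 * 266 = 139381.34
CR = 188865.6 / 139381.34 = 1.355 mm/y

1.355 mm/y


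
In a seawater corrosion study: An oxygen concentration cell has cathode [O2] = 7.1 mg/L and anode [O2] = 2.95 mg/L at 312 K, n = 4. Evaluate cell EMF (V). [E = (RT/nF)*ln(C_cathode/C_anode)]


Apply the Nernst concentration-cell relation: E = (RT/nF)*ln(C_cathode/C_anode)
RT/nF = 8.314*312/(4*96485) = 0.00672117 V
ln(7.1/2.95) = 0.87829
E = 0.00672117 * 0.87829 = 0.0059 V

0.0059 V
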